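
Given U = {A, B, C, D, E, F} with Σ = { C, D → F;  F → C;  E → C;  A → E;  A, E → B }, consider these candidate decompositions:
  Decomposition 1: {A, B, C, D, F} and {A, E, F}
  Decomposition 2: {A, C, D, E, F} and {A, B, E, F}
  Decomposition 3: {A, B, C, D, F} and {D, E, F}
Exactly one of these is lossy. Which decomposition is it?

Decomposition 3

Decomposition 1: common = {A, F}, closure = {A, B, C, E, F} → lossless.
Decomposition 2: common = {A, E, F}, closure = {A, B, C, E, F} → lossless.
Decomposition 3: common = {D, F}, closure = {C, D, F} → lossy.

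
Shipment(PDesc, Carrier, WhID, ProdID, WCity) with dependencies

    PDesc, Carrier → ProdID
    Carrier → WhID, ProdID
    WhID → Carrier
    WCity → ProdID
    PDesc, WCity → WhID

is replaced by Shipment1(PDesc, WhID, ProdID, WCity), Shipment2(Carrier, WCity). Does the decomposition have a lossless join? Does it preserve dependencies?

lossy and not dependency-preserving

Lossless test: (WCity)⁺ = {ProdID, WCity}, which is a superkey of neither fragment — lossy.
Dependency preservation: the restricted closure of {PDesc, Carrier} across the fragments never reaches {ProdID}, so PDesc, Carrier → ProdID cannot be enforced without a join — not preserved.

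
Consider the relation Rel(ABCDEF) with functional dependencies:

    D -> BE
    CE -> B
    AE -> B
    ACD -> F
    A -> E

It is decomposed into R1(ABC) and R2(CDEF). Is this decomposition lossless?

Common attributes: R1 ∩ R2 = {C}.
No dependency enlarges {C}, so (C)⁺ = {C}.
The closure contains neither all of R1 = {ABC} nor all of R2 = {CDEF}, so the common attributes are not a superkey of either fragment. The join is lossy.

No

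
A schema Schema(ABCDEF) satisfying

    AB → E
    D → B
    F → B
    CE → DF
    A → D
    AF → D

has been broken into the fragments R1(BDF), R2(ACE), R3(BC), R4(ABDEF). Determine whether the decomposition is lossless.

Chase test. Columns are ABCDEF; row i has aⱼ where attribute j ∈ Ri, else bᵢⱼ.
Initial tableau (one row per fragment):
  row 1: b11 a2 b13 a4 b15 a6
  row 2: a1 b22 a3 b24 a5 b26
  row 3: b31 a2 a3 b34 b35 b36
  row 4: a1 a2 b43 a4 a5 a6
Rows 2 and 4 agree on A; apply A→D and equate their D entries.
Rows 1 and 2 agree on D; apply D→B and equate their B entries.
No row becomes fully distinguished — the join is lossy.

No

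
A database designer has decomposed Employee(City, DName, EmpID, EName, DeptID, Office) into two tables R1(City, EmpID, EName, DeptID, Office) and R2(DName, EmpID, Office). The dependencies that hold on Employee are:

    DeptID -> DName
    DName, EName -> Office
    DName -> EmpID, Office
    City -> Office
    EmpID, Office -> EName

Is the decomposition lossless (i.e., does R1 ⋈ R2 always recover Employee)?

No

Common attributes: R1 ∩ R2 = {EmpID, Office}.
Closure of {EmpID, Office}: EmpID, Office → EName applies, adding EName. So (EmpID, Office)⁺ = {EmpID, EName, Office}.
The closure contains neither all of R1 = {City, EmpID, EName, DeptID, Office} nor all of R2 = {DName, EmpID, Office}, so the common attributes are not a superkey of either fragment. The join is lossy.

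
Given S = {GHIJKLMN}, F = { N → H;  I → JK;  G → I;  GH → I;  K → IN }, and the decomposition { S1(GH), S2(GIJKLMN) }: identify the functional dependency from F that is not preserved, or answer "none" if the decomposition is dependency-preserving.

N → H

Check N → H: no single fragment contains all of {HN}, and the restricted closure of {N} across the fragments never reaches {H}.
I → JK is preserved.
G → I is preserved.
GH → I is preserved.
K → IN is preserved.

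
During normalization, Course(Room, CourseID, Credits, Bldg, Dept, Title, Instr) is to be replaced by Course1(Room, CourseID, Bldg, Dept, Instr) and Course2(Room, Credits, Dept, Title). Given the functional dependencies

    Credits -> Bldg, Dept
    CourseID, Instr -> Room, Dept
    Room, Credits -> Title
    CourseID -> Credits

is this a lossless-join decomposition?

No

Common attributes: Course1 ∩ Course2 = {Room, Dept}.
No dependency enlarges {Room, Dept}, so (Room, Dept)⁺ = {Room, Dept}.
The closure contains neither all of Course1 = {Room, CourseID, Bldg, Dept, Instr} nor all of Course2 = {Room, Credits, Dept, Title}, so the common attributes are not a superkey of either fragment. The join is lossy.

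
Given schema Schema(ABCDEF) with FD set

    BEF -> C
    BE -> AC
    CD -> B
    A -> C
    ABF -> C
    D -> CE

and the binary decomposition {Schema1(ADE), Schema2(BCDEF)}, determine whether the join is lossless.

Common attributes: Schema1 ∩ Schema2 = {DE}.
Closure of {DE}: D → CE applies, adding C; CD → B applies, adding B; BE → AC applies, adding A. So (DE)⁺ = {ABCDE}.
This closure contains every attribute of Schema1, so Schema1 ∩ Schema2 → Schema1. The join is lossless.

Yes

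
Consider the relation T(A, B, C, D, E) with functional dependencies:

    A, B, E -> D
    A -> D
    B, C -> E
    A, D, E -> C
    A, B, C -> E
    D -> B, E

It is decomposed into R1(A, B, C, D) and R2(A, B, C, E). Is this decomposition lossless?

Common attributes: R1 ∩ R2 = {A, B, C}.
Closure of {A, B, C}: A → D applies, adding D; B, C → E applies, adding E. So (A, B, C)⁺ = {A, B, C, D, E}.
This closure contains every attribute of R1, so R1 ∩ R2 → R1. The join is lossless.

Yes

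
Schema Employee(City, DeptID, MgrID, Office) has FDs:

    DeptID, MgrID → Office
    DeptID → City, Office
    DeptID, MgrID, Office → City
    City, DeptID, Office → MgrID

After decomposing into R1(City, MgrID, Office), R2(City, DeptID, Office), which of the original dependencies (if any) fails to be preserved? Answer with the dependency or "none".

Check City, DeptID, Office → MgrID: no single fragment contains all of {City, DeptID, MgrID, Office}, and the restricted closure of {City, DeptID, Office} across the fragments never reaches {MgrID}.
DeptID, MgrID → Office is preserved.
DeptID → City, Office is preserved.
DeptID, MgrID, Office → City is preserved.

City, DeptID, Office → MgrID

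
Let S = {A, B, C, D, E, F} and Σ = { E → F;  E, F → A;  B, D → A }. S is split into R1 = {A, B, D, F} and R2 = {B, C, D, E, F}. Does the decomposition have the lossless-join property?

Yes

Common attributes: R1 ∩ R2 = {B, D, F}.
Closure of {B, D, F}: B, D → A applies, adding A. So (B, D, F)⁺ = {A, B, D, F}.
This closure contains every attribute of R1, so R1 ∩ R2 → R1. The join is lossless.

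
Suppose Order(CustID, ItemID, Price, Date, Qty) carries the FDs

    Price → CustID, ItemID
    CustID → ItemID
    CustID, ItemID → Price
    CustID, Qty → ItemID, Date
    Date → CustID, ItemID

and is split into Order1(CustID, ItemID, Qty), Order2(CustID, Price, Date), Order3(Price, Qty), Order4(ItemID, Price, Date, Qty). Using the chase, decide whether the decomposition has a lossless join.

Yes

Chase test. Columns are CustID, ItemID, Price, Date, Qty; row i has aⱼ where attribute j ∈ Orderi, else bᵢⱼ.
Initial tableau (one row per fragment):
  row 1: a1 a2 b13 b14 a5
  row 2: a1 b22 a3 a4 b25
  row 3: b31 b32 a3 b34 a5
  row 4: b41 a2 a3 a4 a5
Rows 2 and 3 agree on Price; apply Price→CustID, ItemID and equate their CustID, ItemID entries.
Rows 2 and 4 agree on Price; apply Price→CustID, ItemID and equate their CustID, ItemID entries.
Rows 1 and 2 agree on CustID, ItemID; apply CustID, ItemID→Price and equate their Price entries.
Rows 1 and 3 agree on CustID, Qty; apply CustID, Qty→ItemID, Date and equate their ItemID, Date entries.
Rows 1 and 4 agree on CustID, Qty; apply CustID, Qty→ItemID, Date and equate their ItemID, Date entries.
Row 1 is now all distinguished symbols — the join is lossless.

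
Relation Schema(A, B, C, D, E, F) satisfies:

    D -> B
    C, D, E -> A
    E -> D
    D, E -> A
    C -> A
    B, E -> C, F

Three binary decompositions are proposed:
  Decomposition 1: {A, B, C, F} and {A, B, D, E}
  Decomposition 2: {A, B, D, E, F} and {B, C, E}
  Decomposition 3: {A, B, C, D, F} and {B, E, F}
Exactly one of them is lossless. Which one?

Decomposition 1: common = {A, B}, closure = {A, B} → lossy.
Decomposition 2: common = {B, E}, closure = {A, B, C, D, E, F} → lossless.
Decomposition 3: common = {B, F}, closure = {B, F} → lossy.

Decomposition 2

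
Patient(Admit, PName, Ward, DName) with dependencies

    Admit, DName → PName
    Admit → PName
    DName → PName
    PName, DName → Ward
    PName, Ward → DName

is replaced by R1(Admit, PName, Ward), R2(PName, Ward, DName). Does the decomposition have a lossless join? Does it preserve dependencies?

lossless and dependency-preserving

Lossless test: (PName, Ward)⁺ = {PName, Ward, DName}, which contains all of one fragment — lossless.
Dependency preservation: Admit, DName → PName is not contained in any single fragment, but the restricted closure of its left-hand side across the fragments still reaches the right-hand side; the remaining FDs each lie inside some fragment. All dependencies are preserved.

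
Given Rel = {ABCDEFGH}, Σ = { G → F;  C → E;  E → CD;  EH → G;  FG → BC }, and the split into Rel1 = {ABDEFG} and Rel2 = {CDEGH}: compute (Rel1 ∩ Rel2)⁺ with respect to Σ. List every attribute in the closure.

Rel1 ∩ Rel2 = {DEG}.
G → F applies, adding F
E → CD applies, adding C
FG → BC applies, adding B
Closure: {BCDEFG}.

BCDEFG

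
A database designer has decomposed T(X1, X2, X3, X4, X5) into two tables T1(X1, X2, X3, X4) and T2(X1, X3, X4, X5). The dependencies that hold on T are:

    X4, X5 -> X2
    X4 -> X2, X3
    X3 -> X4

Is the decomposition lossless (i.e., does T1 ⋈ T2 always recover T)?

Yes

Common attributes: T1 ∩ T2 = {X1, X3, X4}.
Closure of {X1, X3, X4}: X4 → X2, X3 applies, adding X2. So (X1, X3, X4)⁺ = {X1, X2, X3, X4}.
This closure contains every attribute of T1, so T1 ∩ T2 → T1. The join is lossless.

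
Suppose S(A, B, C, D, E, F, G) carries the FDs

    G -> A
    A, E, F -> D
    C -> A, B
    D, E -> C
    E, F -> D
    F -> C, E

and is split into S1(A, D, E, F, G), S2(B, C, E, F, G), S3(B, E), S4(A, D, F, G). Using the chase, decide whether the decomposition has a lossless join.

Yes

Chase test. Columns are A, B, C, D, E, F, G; row i has aⱼ where attribute j ∈ Si, else bᵢⱼ.
Initial tableau (one row per fragment):
  row 1: a1 b12 b13 a4 a5 a6 a7
  row 2: b21 a2 a3 b24 a5 a6 a7
  row 3: b31 a2 b33 b34 a5 b36 b37
  row 4: a1 b42 b43 a4 b45 a6 a7
Rows 1 and 2 agree on G; apply G→A and equate their A entries.
Rows 1 and 2 agree on A, E, F; apply A, E, F→D and equate their D entries.
Rows 1 and 2 agree on D, E; apply D, E→C and equate their C entries.
Rows 1 and 4 agree on F; apply F→C, E and equate their C, E entries.
Rows 1 and 2 agree on C; apply C→A, B and equate their A, B entries.
Rows 1 and 4 agree on C; apply C→A, B and equate their A, B entries.
Row 1 is now all distinguished symbols — the join is lossless.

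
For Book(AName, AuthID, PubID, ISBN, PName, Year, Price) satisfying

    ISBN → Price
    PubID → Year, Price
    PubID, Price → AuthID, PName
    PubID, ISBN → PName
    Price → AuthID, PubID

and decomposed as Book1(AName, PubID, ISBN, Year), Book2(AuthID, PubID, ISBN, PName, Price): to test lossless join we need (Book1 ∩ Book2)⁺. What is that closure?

Book1 ∩ Book2 = {PubID, ISBN}.
ISBN → Price applies, adding Price
PubID → Year, Price applies, adding Year
PubID, Price → AuthID, PName applies, adding AuthID, PName
Closure: {AuthID, PubID, ISBN, PName, Year, Price}.

AuthID, PubID, ISBN, PName, Year, Price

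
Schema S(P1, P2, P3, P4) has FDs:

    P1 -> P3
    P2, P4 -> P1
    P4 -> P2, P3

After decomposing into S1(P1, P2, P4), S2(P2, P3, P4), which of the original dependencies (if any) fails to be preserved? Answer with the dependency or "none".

P1 -> P3

Check P1 → P3: no single fragment contains all of {P1, P3}, and the restricted closure of {P1} across the fragments never reaches {P3}.
P2, P4 → P1 is preserved.
P4 → P2, P3 is preserved.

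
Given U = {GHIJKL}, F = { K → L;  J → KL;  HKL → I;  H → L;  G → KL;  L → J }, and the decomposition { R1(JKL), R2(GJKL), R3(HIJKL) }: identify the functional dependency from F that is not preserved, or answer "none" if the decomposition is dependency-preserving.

none

K → L lies within R1.
J → KL lies within R1.
HKL → I lies within R3.
H → L lies within R3.
G → KL lies within R2.
L → J lies within R1.
Every dependency is enforceable on the fragments, so the decomposition is dependency-preserving.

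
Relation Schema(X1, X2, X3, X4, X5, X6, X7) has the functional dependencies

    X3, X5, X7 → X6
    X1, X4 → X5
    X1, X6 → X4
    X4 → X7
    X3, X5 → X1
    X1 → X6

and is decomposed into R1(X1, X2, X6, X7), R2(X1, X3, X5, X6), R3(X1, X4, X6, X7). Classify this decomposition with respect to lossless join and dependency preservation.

lossy but dependency-preserving

Lossless test (chase): Rows 1 and 2 agree on X1, X6; apply X1, X6→X4 and equate their X4 entries. Rows 1 and 3 agree on X1, X6; apply X1, X6→X4 and equate their X4 entries. Rows 1 and 2 agree on X4; apply X4→X7 and equate their X7 entries. Rows 1 and 2 agree on X1, X4; apply X1, X4→X5 and equate their X5 entries. Rows 1 and 3 agree on X1, X4; apply X1, X4→X5 and equate their X5 entries. No row becomes fully distinguished — the join is lossy.
Dependency preservation: X3, X5, X7 → X6; X1, X4 → X5 are not contained in any single fragment, but the restricted closure of each left-hand side across the fragments still reaches the right-hand side; the remaining FDs each lie inside some fragment. All dependencies are preserved.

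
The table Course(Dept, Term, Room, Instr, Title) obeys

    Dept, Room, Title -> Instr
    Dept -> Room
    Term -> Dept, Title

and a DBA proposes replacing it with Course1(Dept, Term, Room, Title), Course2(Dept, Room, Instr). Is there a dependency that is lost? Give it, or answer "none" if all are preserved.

Dept, Room, Title -> Instr

Check Dept, Room, Title → Instr: no single fragment contains all of {Dept, Room, Instr, Title}, and the restricted closure of {Dept, Room, Title} across the fragments never reaches {Instr}.
Dept → Room is preserved.
Term → Dept, Title is preserved.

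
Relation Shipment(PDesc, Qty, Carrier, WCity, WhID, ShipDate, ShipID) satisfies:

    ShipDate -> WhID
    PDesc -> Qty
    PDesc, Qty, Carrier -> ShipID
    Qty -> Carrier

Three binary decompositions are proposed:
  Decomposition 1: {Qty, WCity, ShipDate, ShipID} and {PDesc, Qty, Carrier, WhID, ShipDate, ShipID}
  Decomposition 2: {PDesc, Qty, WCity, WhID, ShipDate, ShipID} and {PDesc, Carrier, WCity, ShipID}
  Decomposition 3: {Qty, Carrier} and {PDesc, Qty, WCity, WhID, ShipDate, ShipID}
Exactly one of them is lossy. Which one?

Decomposition 1

Decomposition 1: common = {Qty, ShipDate, ShipID}, closure = {Qty, Carrier, WhID, ShipDate, ShipID} → lossy.
Decomposition 2: common = {PDesc, WCity, ShipID}, closure = {PDesc, Qty, Carrier, WCity, ShipID} → lossless.
Decomposition 3: common = {Qty}, closure = {Qty, Carrier} → lossless.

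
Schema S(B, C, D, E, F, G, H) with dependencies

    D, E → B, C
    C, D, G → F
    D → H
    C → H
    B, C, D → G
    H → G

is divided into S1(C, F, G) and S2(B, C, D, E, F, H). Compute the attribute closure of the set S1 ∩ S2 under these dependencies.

C, F, G, H

S1 ∩ S2 = {C, F}.
C → H applies, adding H
H → G applies, adding G
Closure: {C, F, G, H}.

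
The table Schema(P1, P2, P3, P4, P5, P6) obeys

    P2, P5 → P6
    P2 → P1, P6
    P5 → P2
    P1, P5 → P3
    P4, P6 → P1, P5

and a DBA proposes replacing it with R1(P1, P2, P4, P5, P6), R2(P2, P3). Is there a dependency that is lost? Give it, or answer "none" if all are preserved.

P1, P5 → P3

Check P1, P5 → P3: no single fragment contains all of {P1, P3, P5}, and the restricted closure of {P1, P5} across the fragments never reaches {P3}.
P2, P5 → P6 is preserved.
P2 → P1, P6 is preserved.
P5 → P2 is preserved.
P4, P6 → P1, P5 is preserved.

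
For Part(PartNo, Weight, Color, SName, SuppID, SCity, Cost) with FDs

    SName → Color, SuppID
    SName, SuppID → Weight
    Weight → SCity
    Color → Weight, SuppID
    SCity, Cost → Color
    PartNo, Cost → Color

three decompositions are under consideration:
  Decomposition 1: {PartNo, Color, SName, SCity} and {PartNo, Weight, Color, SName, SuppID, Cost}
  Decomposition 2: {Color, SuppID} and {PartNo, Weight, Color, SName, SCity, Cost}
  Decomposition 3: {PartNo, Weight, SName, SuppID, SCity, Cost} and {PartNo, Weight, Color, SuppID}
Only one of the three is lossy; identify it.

Decomposition 1: common = {PartNo, Color, SName}, closure = {PartNo, Weight, Color, SName, SuppID, SCity} → lossless.
Decomposition 2: common = {Color}, closure = {Weight, Color, SuppID, SCity} → lossless.
Decomposition 3: common = {PartNo, Weight, SuppID}, closure = {PartNo, Weight, SuppID, SCity} → lossy.

Decomposition 3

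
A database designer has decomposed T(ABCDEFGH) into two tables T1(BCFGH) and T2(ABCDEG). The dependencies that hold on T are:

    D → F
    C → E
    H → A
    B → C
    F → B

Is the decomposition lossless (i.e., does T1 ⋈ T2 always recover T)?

Common attributes: T1 ∩ T2 = {BCG}.
Closure of {BCG}: C → E applies, adding E. So (BCG)⁺ = {BCEG}.
The closure contains neither all of T1 = {BCFGH} nor all of T2 = {ABCDEG}, so the common attributes are not a superkey of either fragment. The join is lossy.

No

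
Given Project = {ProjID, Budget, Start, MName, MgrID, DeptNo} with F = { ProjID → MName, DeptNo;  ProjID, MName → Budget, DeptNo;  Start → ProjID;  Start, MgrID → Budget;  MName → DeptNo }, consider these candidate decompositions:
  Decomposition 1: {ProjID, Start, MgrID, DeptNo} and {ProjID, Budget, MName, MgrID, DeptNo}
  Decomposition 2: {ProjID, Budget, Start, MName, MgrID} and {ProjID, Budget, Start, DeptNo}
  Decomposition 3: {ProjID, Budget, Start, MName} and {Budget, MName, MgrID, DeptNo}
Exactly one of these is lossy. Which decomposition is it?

Decomposition 1: common = {ProjID, MgrID, DeptNo}, closure = {ProjID, Budget, MName, MgrID, DeptNo} → lossless.
Decomposition 2: common = {ProjID, Budget, Start}, closure = {ProjID, Budget, Start, MName, DeptNo} → lossless.
Decomposition 3: common = {Budget, MName}, closure = {Budget, MName, DeptNo} → lossy.

Decomposition 3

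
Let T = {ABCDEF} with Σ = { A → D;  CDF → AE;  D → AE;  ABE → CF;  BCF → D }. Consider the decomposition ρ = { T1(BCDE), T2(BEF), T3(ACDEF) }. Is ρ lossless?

Chase test. Columns are ABCDEF; row i has aⱼ where attribute j ∈ Ti, else bᵢⱼ.
Initial tableau (one row per fragment):
  row 1: b11 a2 a3 a4 a5 b16
  row 2: b21 a2 b23 b24 a5 a6
  row 3: a1 b32 a3 a4 a5 a6
Rows 1 and 3 agree on D; apply D→AE and equate their AE entries.
No row becomes fully distinguished — the join is lossy.

No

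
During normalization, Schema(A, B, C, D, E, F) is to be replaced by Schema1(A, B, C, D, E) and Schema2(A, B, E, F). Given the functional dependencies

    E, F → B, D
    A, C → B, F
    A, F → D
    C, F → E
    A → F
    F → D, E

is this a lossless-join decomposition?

Yes

Common attributes: Schema1 ∩ Schema2 = {A, B, E}.
Closure of {A, B, E}: A → F applies, adding F; F → D, E applies, adding D. So (A, B, E)⁺ = {A, B, D, E, F}.
This closure contains every attribute of Schema2, so Schema1 ∩ Schema2 → Schema2. The join is lossless.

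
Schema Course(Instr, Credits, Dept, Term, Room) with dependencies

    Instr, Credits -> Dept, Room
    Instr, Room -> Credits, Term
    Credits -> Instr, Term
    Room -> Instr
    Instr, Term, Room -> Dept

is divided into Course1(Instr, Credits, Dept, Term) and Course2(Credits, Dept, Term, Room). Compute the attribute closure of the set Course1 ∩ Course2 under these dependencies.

Instr, Credits, Dept, Term, Room

Course1 ∩ Course2 = {Credits, Dept, Term}.
Credits → Instr, Term applies, adding Instr
Instr, Credits → Dept, Room applies, adding Room
Closure: {Instr, Credits, Dept, Term, Room}.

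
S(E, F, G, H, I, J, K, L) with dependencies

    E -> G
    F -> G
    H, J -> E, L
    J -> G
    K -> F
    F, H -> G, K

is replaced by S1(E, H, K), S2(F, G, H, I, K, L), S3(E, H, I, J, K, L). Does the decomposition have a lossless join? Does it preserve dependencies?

lossless but not dependency-preserving

Lossless test (chase): Rows 1 and 3 agree on E; apply E→G and equate their G entries. Rows 1 and 2 agree on K; apply K→F and equate their F entries. Rows 1 and 3 agree on K; apply K→F and equate their F entries. Rows 1 and 2 agree on F, H; apply F, H→G, K and equate their G, K entries. Row 3 is now all distinguished symbols — the join is lossless.
Dependency preservation: the restricted closure of {E} across the fragments never reaches {G}, so E → G cannot be enforced without a join — not preserved.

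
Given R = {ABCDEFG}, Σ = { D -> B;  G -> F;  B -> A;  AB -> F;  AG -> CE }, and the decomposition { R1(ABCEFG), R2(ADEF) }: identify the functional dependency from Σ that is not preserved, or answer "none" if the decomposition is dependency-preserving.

Check D → B: no single fragment contains all of {BD}, and the restricted closure of {D} across the fragments never reaches {B}.
G → F is preserved.
B → A is preserved.
AB → F is preserved.
AG → CE is preserved.

D -> B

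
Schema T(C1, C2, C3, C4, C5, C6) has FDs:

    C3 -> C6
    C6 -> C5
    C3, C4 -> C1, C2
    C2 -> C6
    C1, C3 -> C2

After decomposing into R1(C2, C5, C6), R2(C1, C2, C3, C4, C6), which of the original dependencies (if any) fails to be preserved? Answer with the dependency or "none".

none

C3 → C6 lies within R2.
C6 → C5 lies within R1.
C3, C4 → C1, C2 lies within R2.
C2 → C6 lies within R1.
C1, C3 → C2 lies within R2.
Every dependency is enforceable on the fragments, so the decomposition is dependency-preserving.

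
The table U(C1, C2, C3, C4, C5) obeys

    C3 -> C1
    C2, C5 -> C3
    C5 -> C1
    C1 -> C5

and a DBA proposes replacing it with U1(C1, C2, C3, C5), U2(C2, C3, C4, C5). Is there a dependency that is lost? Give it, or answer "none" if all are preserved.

none

C3 → C1 lies within U1.
C2, C5 → C3 lies within U1.
C5 → C1 lies within U1.
C1 → C5 lies within U1.
Every dependency is enforceable on the fragments, so the decomposition is dependency-preserving.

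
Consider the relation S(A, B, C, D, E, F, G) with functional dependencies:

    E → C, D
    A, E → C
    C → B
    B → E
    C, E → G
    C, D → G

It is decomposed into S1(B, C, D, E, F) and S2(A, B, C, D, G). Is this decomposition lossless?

No

Common attributes: S1 ∩ S2 = {B, C, D}.
Closure of {B, C, D}: B → E applies, adding E; C, E → G applies, adding G. So (B, C, D)⁺ = {B, C, D, E, G}.
The closure contains neither all of S1 = {B, C, D, E, F} nor all of S2 = {A, B, C, D, G}, so the common attributes are not a superkey of either fragment. The join is lossy.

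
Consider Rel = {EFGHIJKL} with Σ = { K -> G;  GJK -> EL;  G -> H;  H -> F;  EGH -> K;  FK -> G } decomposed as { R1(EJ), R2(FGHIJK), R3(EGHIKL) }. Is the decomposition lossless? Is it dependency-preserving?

Lossless test (chase): Rows 2 and 3 agree on H; apply H→F and equate their F entries. No row becomes fully distinguished — the join is lossy.
Dependency preservation: the restricted closure of {GJK} across the fragments never reaches {EL}, so GJK → EL cannot be enforced without a join — not preserved.

lossy and not dependency-preserving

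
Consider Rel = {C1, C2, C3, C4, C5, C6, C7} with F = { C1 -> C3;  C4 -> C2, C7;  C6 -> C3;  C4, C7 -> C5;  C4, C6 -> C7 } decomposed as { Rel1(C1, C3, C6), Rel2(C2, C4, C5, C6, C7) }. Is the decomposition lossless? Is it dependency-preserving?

Lossless test: (C6)⁺ = {C3, C6}, which is a superkey of neither fragment — lossy.
Dependency preservation: every FD's attributes lie within a single fragment, so each can be enforced locally — preserved.

lossy but dependency-preserving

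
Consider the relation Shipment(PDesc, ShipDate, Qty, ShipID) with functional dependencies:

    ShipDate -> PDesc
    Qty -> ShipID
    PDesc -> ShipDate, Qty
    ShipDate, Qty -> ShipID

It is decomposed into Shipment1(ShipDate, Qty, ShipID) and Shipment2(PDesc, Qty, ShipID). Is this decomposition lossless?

Common attributes: Shipment1 ∩ Shipment2 = {Qty, ShipID}.
No dependency enlarges {Qty, ShipID}, so (Qty, ShipID)⁺ = {Qty, ShipID}.
The closure contains neither all of Shipment1 = {ShipDate, Qty, ShipID} nor all of Shipment2 = {PDesc, Qty, ShipID}, so the common attributes are not a superkey of either fragment. The join is lossy.

No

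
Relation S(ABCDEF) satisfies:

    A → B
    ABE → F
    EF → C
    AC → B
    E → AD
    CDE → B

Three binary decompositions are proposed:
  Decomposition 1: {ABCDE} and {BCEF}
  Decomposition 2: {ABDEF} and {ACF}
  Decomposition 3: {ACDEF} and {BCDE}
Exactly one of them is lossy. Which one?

Decomposition 2

Decomposition 1: common = {BCE}, closure = {ABCDEF} → lossless.
Decomposition 2: common = {AF}, closure = {ABF} → lossy.
Decomposition 3: common = {CDE}, closure = {ABCDEF} → lossless.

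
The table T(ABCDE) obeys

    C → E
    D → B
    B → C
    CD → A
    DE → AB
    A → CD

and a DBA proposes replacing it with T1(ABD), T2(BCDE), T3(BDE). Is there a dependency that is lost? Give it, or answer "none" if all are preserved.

C → E lies within T2.
D → B lies within T1.
B → C lies within T2.
CD → A: restricted closure across fragments reaches A.
DE → AB: restricted closure across fragments reaches AB.
A → CD: restricted closure across fragments reaches CD.
Every dependency is enforceable on the fragments, so the decomposition is dependency-preserving.

none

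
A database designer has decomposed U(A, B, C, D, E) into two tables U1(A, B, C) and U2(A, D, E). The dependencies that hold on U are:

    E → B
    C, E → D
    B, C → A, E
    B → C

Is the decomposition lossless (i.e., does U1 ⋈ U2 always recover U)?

Common attributes: U1 ∩ U2 = {A}.
No dependency enlarges {A}, so (A)⁺ = {A}.
The closure contains neither all of U1 = {A, B, C} nor all of U2 = {A, D, E}, so the common attributes are not a superkey of either fragment. The join is lossy.

No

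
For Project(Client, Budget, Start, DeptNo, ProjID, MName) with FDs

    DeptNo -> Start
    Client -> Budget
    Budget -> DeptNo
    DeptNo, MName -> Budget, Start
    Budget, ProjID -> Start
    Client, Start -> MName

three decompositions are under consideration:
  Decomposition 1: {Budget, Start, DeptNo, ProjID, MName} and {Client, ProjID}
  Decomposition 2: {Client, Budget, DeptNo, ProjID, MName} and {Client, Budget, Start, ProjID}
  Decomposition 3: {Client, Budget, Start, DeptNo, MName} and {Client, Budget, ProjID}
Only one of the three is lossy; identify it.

Decomposition 1

Decomposition 1: common = {ProjID}, closure = {ProjID} → lossy.
Decomposition 2: common = {Client, Budget, ProjID}, closure = {Client, Budget, Start, DeptNo, ProjID, MName} → lossless.
Decomposition 3: common = {Client, Budget}, closure = {Client, Budget, Start, DeptNo, MName} → lossless.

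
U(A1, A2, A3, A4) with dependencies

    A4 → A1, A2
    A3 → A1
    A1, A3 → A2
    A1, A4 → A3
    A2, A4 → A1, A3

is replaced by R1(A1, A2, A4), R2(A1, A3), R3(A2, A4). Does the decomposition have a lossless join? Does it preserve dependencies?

lossy and not dependency-preserving

Lossless test (chase): Rows 1 and 3 agree on A4; apply A4→A1, A2 and equate their A1, A2 entries. Rows 1 and 3 agree on A1, A4; apply A1, A4→A3 and equate their A3 entries. No row becomes fully distinguished — the join is lossy.
Dependency preservation: the restricted closure of {A1, A3} across the fragments never reaches {A2}, so A1, A3 → A2 cannot be enforced without a join — not preserved.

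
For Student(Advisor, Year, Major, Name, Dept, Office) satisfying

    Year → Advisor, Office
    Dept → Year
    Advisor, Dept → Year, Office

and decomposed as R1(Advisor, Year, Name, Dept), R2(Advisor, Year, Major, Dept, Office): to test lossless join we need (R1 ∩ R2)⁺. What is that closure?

R1 ∩ R2 = {Advisor, Year, Dept}.
Year → Advisor, Office applies, adding Office
Closure: {Advisor, Year, Dept, Office}.

Advisor, Year, Dept, Office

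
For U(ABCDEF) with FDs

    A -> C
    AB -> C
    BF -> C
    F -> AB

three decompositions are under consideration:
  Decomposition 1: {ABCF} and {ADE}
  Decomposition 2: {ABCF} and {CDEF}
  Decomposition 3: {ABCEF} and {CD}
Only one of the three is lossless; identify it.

Decomposition 2

Decomposition 1: common = {A}, closure = {AC} → lossy.
Decomposition 2: common = {CF}, closure = {ABCF} → lossless.
Decomposition 3: common = {C}, closure = {C} → lossy.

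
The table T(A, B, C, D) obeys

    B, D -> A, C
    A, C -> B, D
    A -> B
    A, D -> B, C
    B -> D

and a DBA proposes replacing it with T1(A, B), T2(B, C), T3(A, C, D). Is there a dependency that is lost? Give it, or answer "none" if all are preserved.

none

B, D → A, C: restricted closure across fragments reaches A, C.
A, C → B, D: restricted closure across fragments reaches B, D.
A → B lies within T1.
A, D → B, C: restricted closure across fragments reaches B, C.
B → D: restricted closure across fragments reaches D.
Every dependency is enforceable on the fragments, so the decomposition is dependency-preserving.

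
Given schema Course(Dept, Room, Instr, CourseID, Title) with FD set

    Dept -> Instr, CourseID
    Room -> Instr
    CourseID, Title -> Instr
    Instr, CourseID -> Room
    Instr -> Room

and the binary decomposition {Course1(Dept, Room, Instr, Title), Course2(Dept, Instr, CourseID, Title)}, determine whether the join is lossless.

Common attributes: Course1 ∩ Course2 = {Dept, Instr, Title}.
Closure of {Dept, Instr, Title}: Dept → Instr, CourseID applies, adding CourseID; Instr, CourseID → Room applies, adding Room. So (Dept, Instr, Title)⁺ = {Dept, Room, Instr, CourseID, Title}.
This closure contains every attribute of Course1, so Course1 ∩ Course2 → Course1. The join is lossless.

Yes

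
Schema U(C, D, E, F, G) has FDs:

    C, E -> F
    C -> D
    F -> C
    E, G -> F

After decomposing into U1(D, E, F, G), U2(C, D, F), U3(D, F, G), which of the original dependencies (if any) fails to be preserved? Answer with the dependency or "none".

Check C, E → F: no single fragment contains all of {C, E, F}, and the restricted closure of {C, E} across the fragments never reaches {F}.
C → D is preserved.
F → C is preserved.
E, G → F is preserved.

C, E -> F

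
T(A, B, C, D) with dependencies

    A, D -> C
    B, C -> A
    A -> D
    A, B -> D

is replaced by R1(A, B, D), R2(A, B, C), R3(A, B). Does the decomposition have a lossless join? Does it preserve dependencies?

lossless and dependency-preserving

Lossless test (chase): Rows 1 and 2 agree on A; apply A→D and equate their D entries. Rows 1 and 3 agree on A; apply A→D and equate their D entries. Rows 1 and 2 agree on A, D; apply A, D→C and equate their C entries. Rows 1 and 3 agree on A, D; apply A, D→C and equate their C entries. Row 1 is now all distinguished symbols — the join is lossless.
Dependency preservation: A, D → C is not contained in any single fragment, but the restricted closure of its left-hand side across the fragments still reaches the right-hand side; the remaining FDs each lie inside some fragment. All dependencies are preserved.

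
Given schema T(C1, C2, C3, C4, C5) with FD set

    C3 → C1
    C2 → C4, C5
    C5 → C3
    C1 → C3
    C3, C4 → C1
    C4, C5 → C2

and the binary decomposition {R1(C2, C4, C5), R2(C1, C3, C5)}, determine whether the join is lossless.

Common attributes: R1 ∩ R2 = {C5}.
Closure of {C5}: C5 → C3 applies, adding C3; C3 → C1 applies, adding C1. So (C5)⁺ = {C1, C3, C5}.
This closure contains every attribute of R2, so R1 ∩ R2 → R2. The join is lossless.

Yes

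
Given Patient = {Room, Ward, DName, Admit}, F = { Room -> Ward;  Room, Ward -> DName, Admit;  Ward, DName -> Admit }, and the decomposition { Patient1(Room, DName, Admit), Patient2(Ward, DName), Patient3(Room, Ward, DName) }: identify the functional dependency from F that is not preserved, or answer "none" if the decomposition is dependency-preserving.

Ward, DName -> Admit

Check Ward, DName → Admit: no single fragment contains all of {Ward, DName, Admit}, and the restricted closure of {Ward, DName} across the fragments never reaches {Admit}.
Room → Ward is preserved.
Room, Ward → DName, Admit is preserved.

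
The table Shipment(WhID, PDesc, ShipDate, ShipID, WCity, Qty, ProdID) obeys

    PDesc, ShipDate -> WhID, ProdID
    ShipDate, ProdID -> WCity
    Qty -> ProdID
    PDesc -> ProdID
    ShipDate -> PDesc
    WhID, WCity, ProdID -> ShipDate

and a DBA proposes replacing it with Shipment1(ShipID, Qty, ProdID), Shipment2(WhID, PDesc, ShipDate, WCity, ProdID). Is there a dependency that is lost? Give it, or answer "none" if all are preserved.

none

PDesc, ShipDate → WhID, ProdID lies within Shipment2.
ShipDate, ProdID → WCity lies within Shipment2.
Qty → ProdID lies within Shipment1.
PDesc → ProdID lies within Shipment2.
ShipDate → PDesc lies within Shipment2.
WhID, WCity, ProdID → ShipDate lies within Shipment2.
Every dependency is enforceable on the fragments, so the decomposition is dependency-preserving.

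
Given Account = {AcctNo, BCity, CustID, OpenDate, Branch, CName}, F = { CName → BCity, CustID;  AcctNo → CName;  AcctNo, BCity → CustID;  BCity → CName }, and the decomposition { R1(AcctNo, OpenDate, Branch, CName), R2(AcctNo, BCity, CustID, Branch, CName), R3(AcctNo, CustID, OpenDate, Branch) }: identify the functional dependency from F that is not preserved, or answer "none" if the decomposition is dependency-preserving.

CName → BCity, CustID lies within R2.
AcctNo → CName lies within R1.
AcctNo, BCity → CustID lies within R2.
BCity → CName lies within R2.
Every dependency is enforceable on the fragments, so the decomposition is dependency-preserving.

none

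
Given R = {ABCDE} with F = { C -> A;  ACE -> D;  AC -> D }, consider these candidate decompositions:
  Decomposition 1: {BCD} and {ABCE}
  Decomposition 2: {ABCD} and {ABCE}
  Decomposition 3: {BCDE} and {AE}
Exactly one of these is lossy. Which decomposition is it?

Decomposition 1: common = {BC}, closure = {ABCD} → lossless.
Decomposition 2: common = {ABC}, closure = {ABCD} → lossless.
Decomposition 3: common = {E}, closure = {E} → lossy.

Decomposition 3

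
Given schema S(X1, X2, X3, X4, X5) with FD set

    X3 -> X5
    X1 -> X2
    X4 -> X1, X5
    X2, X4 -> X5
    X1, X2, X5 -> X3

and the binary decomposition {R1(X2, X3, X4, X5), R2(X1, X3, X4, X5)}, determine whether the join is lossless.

Yes

Common attributes: R1 ∩ R2 = {X3, X4, X5}.
Closure of {X3, X4, X5}: X4 → X1, X5 applies, adding X1; X1 → X2 applies, adding X2. So (X3, X4, X5)⁺ = {X1, X2, X3, X4, X5}.
This closure contains every attribute of R1, so R1 ∩ R2 → R1. The join is lossless.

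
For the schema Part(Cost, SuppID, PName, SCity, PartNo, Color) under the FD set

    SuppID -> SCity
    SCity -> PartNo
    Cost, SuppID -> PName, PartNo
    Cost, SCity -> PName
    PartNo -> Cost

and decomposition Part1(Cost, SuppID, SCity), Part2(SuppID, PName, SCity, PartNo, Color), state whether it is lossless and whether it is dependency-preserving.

Lossless test: (SuppID, SCity)⁺ = {Cost, SuppID, PName, SCity, PartNo}, which contains all of one fragment — lossless.
Dependency preservation: the restricted closure of {PartNo} across the fragments never reaches {Cost}, so PartNo → Cost cannot be enforced without a join — not preserved.

lossless but not dependency-preserving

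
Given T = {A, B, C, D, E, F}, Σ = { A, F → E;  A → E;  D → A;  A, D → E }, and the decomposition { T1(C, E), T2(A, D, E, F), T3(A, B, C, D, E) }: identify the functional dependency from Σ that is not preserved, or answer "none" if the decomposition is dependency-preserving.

A, F → E lies within T2.
A → E lies within T2.
D → A lies within T2.
A, D → E lies within T2.
Every dependency is enforceable on the fragments, so the decomposition is dependency-preserving.

none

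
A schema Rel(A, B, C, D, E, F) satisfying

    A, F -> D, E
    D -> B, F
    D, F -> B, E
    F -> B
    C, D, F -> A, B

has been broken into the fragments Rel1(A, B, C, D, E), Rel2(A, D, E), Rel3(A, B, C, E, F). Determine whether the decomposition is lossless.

Chase test. Columns are A, B, C, D, E, F; row i has aⱼ where attribute j ∈ Reli, else bᵢⱼ.
Initial tableau (one row per fragment):
  row 1: a1 a2 a3 a4 a5 b16
  row 2: a1 b22 b23 a4 a5 b26
  row 3: a1 a2 a3 b34 a5 a6
Rows 1 and 2 agree on D; apply D→B, F and equate their B, F entries.
No row becomes fully distinguished — the join is lossy.

No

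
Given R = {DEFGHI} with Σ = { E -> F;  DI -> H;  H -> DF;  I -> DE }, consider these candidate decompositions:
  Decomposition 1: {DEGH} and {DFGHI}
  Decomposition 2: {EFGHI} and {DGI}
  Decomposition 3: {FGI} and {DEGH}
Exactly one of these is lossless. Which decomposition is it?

Decomposition 2

Decomposition 1: common = {DGH}, closure = {DFGH} → lossy.
Decomposition 2: common = {GI}, closure = {DEFGHI} → lossless.
Decomposition 3: common = {G}, closure = {G} → lossy.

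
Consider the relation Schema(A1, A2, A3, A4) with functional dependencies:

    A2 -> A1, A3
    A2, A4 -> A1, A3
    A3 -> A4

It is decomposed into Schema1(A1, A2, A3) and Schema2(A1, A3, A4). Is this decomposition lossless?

Common attributes: Schema1 ∩ Schema2 = {A1, A3}.
Closure of {A1, A3}: A3 → A4 applies, adding A4. So (A1, A3)⁺ = {A1, A3, A4}.
This closure contains every attribute of Schema2, so Schema1 ∩ Schema2 → Schema2. The join is lossless.

Yes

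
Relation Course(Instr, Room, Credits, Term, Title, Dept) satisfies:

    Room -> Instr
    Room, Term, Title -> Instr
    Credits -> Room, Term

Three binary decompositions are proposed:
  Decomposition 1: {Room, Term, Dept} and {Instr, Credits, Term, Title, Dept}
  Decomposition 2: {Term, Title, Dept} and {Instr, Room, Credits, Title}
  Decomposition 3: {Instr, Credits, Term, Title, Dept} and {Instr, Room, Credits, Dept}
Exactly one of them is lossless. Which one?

Decomposition 3

Decomposition 1: common = {Term, Dept}, closure = {Term, Dept} → lossy.
Decomposition 2: common = {Title}, closure = {Title} → lossy.
Decomposition 3: common = {Instr, Credits, Dept}, closure = {Instr, Room, Credits, Term, Dept} → lossless.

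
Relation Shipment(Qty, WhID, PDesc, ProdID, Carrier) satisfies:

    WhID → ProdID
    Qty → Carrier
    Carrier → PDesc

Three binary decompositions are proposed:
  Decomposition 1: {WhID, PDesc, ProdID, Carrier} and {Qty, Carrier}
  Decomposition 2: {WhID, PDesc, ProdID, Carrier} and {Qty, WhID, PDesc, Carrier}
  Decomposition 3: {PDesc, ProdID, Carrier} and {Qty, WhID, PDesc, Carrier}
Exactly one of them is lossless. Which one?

Decomposition 2

Decomposition 1: common = {Carrier}, closure = {PDesc, Carrier} → lossy.
Decomposition 2: common = {WhID, PDesc, Carrier}, closure = {WhID, PDesc, ProdID, Carrier} → lossless.
Decomposition 3: common = {PDesc, Carrier}, closure = {PDesc, Carrier} → lossy.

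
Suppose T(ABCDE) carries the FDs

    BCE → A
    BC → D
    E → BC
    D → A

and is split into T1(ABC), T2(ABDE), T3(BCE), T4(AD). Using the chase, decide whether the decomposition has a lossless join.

Yes

Chase test. Columns are ABCDE; row i has aⱼ where attribute j ∈ Ti, else bᵢⱼ.
Initial tableau (one row per fragment):
  row 1: a1 a2 a3 b14 b15
  row 2: a1 a2 b23 a4 a5
  row 3: b31 a2 a3 b34 a5
  row 4: a1 b42 b43 a4 b45
Rows 1 and 3 agree on BC; apply BC→D and equate their D entries.
Rows 2 and 3 agree on E; apply E→BC and equate their BC entries.
Rows 1 and 3 agree on D; apply D→A and equate their A entries.
Rows 1 and 2 agree on BC; apply BC→D and equate their D entries.
Row 2 is now all distinguished symbols — the join is lossless.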